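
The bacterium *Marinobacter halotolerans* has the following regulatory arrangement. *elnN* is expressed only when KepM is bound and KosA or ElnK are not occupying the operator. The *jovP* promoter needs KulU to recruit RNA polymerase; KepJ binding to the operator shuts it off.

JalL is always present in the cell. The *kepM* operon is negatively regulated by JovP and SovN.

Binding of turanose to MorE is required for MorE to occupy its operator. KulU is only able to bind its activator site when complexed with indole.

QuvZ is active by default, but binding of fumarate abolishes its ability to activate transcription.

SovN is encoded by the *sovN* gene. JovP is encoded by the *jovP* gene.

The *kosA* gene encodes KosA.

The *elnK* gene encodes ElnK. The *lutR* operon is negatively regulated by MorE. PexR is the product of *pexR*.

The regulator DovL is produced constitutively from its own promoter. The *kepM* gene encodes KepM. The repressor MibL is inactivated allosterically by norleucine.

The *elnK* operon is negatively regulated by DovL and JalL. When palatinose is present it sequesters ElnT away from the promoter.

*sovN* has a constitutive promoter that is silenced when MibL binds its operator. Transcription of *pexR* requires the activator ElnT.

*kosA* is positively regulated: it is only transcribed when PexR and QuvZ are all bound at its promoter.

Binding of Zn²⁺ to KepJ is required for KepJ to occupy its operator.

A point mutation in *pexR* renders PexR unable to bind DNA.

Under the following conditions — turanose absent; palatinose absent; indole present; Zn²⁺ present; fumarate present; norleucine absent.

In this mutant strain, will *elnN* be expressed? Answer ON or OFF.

ON

PexR is non-functional in this strain, so it has no effect.
Fumarate is present, so QuvZ is inactive.
Required activator PexR is absent, so *kosA* is not transcribed.
So KosA is not produced.
DovL is produced constitutively and is active.
JalL is produced constitutively and is active.
With repressor DovL bound, *elnK* is not transcribed.
So ElnK is not produced.
Zn²⁺ is present, so KepJ is active.
Indole is present, so KulU is active.
With repressor KepJ bound, *jovP* is not transcribed.
So JovP is not produced.
Norleucine is absent, so MibL is active.
With repressor MibL bound, *sovN* is not transcribed.
So SovN is not produced.
With no repressor bound, *kepM* is transcribed.
So KepM is produced and active.
No repressor is bound and KepM is active, so *elnN* is transcribed.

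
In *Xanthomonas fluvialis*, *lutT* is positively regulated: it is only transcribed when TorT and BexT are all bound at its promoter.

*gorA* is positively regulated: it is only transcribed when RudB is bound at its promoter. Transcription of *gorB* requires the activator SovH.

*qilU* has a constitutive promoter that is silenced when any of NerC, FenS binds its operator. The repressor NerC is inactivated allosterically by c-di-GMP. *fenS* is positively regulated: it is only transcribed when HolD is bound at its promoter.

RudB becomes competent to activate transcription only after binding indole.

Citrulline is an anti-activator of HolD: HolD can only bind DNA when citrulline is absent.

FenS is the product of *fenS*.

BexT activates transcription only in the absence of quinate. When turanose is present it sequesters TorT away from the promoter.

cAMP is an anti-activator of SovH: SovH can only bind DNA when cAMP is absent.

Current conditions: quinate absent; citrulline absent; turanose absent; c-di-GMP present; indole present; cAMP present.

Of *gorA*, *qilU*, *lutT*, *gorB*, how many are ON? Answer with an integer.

Indole is present, so RudB is active.
No repressor is bound and RudB is active, so *gorA* is transcribed.
→ *gorA* is ON.
c-di-GMP is present, so NerC is inactive.
Citrulline is absent, so HolD is active.
No repressor is bound and HolD is active, so *fenS* is transcribed.
So FenS is produced and active.
With repressor FenS bound, *qilU* is not transcribed.
→ *qilU* is OFF.
Turanose is absent, so TorT is active.
Quinate is absent, so BexT is active.
No repressor is bound and TorT and BexT are active, so *lutT* is transcribed.
→ *lutT* is ON.
cAMP is present, so SovH is inactive.
Required activator SovH is absent, so *gorB* is not transcribed.
→ *gorB* is OFF.
2 of the 4 genes are transcribed.

2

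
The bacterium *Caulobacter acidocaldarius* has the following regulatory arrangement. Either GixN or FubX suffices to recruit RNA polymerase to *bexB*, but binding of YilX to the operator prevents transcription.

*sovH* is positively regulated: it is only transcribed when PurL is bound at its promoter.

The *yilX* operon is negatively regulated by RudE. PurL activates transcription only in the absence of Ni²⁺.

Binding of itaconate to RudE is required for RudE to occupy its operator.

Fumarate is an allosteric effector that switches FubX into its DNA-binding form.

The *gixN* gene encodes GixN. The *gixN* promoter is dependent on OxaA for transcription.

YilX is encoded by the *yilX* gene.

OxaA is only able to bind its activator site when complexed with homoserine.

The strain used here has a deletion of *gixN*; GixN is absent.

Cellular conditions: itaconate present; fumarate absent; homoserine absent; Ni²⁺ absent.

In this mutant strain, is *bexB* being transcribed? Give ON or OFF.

OFF

GixN is non-functional in this strain, so it has no effect.
Fumarate is absent, so FubX is inactive.
Itaconate is present, so RudE is active.
With repressor RudE bound, *yilX* is not transcribed.
So YilX is not produced.
No activator is available at the *bexB* promoter, so *bexB* is not transcribed.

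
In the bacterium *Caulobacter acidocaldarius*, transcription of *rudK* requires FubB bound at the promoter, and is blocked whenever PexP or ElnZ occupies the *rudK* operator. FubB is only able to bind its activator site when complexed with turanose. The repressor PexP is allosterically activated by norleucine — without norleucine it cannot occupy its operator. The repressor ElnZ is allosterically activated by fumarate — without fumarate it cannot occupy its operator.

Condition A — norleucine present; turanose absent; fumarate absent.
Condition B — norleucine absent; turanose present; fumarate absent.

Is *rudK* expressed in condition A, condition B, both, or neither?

Condition A:
Norleucine is present, so PexP is active.
Turanose is absent, so FubB is inactive.
Fumarate is absent, so ElnZ is inactive.
With repressor PexP bound, *rudK* is not transcribed.
→ *rudK* is OFF in A.
Condition B:
Norleucine is absent, so PexP is inactive.
Turanose is present, so FubB is active.
Fumarate is absent, so ElnZ is inactive.
No repressor is bound and FubB is active, so *rudK* is transcribed.
→ *rudK* is ON in B.

B only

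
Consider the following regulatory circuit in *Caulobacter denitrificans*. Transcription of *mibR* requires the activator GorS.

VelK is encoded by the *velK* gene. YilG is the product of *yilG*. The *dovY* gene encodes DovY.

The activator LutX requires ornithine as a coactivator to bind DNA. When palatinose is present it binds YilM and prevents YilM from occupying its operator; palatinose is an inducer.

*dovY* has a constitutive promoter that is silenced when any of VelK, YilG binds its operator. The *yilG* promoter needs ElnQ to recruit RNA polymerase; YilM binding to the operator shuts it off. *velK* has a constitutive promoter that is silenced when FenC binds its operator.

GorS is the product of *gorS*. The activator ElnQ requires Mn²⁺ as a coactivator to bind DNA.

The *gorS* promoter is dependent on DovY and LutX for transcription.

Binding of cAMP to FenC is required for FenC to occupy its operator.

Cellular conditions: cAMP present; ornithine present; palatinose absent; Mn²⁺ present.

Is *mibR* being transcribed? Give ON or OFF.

cAMP is present, so FenC is active.
With repressor FenC bound, *velK* is not transcribed.
So VelK is not produced.
Palatinose is absent, so YilM is active.
Mn²⁺ is present, so ElnQ is active.
With repressor YilM bound, *yilG* is not transcribed.
So YilG is not produced.
With no repressor bound, *dovY* is transcribed.
So DovY is produced and active.
Ornithine is present, so LutX is active.
No repressor is bound and DovY and LutX are active, so *gorS* is transcribed.
So GorS is produced and active.
No repressor is bound and GorS is active, so *mibR* is transcribed.

ON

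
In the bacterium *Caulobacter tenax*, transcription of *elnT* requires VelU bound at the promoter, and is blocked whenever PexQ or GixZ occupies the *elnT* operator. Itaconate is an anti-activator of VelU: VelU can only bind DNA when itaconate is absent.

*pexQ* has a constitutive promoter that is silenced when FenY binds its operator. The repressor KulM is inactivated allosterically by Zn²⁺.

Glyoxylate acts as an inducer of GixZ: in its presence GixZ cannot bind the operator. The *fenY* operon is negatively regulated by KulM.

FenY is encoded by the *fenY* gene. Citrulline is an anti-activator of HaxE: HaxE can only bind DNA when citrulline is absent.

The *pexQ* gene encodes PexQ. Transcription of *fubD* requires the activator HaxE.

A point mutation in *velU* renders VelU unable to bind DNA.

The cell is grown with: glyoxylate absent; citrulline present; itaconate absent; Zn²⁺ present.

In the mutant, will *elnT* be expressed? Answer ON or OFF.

OFF

Zn²⁺ is present, so KulM is inactive.
With no repressor bound, *fenY* is transcribed.
So FenY is produced and active.
With repressor FenY bound, *pexQ* is not transcribed.
So PexQ is not produced.
VelU is non-functional in this strain, so it has no effect.
Glyoxylate is absent, so GixZ is active.
With repressor GixZ bound, *elnT* is not transcribed.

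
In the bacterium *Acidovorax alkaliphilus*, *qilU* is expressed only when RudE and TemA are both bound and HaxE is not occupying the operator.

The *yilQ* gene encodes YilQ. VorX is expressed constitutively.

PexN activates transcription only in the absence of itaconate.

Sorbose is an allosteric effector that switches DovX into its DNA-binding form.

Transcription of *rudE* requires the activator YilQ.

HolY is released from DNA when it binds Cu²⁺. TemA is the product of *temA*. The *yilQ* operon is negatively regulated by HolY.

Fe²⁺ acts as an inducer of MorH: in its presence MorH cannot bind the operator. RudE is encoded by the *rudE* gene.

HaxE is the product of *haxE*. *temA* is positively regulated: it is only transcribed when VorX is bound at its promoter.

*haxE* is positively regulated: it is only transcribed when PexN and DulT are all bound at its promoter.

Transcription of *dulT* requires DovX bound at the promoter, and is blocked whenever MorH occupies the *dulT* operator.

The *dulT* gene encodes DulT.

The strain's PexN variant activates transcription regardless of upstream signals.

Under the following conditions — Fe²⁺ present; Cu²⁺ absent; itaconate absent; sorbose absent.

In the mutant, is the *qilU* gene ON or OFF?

PexN is constitutively active in this strain.
Fe²⁺ is present, so MorH is inactive.
Sorbose is absent, so DovX is inactive.
Required activator DovX is absent, so *dulT* is not transcribed.
So DulT is not produced.
Required activator DulT is absent, so *haxE* is not transcribed.
So HaxE is not produced.
Cu²⁺ is absent, so HolY is active.
With repressor HolY bound, *yilQ* is not transcribed.
So YilQ is not produced.
Required activator YilQ is absent, so *rudE* is not transcribed.
So RudE is not produced.
VorX is produced constitutively and is active.
No repressor is bound and VorX is active, so *temA* is transcribed.
So TemA is produced and active.
Required activator RudE is absent, so *qilU* is not transcribed.

OFF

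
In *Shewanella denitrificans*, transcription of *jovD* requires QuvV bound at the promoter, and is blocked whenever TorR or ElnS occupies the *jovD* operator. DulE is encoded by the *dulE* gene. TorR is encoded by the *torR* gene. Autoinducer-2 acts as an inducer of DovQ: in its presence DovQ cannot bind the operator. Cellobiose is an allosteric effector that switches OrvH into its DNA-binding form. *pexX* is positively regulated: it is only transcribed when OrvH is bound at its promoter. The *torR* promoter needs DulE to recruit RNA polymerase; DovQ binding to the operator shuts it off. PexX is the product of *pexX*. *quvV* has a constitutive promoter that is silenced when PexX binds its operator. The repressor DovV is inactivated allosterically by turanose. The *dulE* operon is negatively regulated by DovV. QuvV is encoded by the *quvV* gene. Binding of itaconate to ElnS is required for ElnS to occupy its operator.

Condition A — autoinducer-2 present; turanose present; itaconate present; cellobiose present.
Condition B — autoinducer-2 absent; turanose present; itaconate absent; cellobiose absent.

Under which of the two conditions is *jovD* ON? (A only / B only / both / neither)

B only

Condition A:
Autoinducer-2 is present, so DovQ is inactive.
Turanose is present, so DovV is inactive.
With no repressor bound, *dulE* is transcribed.
So DulE is produced and active.
No repressor is bound and DulE is active, so *torR* is transcribed.
So TorR is produced and active.
Itaconate is present, so ElnS is active.
Cellobiose is present, so OrvH is active.
No repressor is bound and OrvH is active, so *pexX* is transcribed.
So PexX is produced and active.
With repressor PexX bound, *quvV* is not transcribed.
So QuvV is not produced.
With repressor TorR bound, *jovD* is not transcribed.
→ *jovD* is OFF in A.
Condition B:
Autoinducer-2 is absent, so DovQ is active.
Turanose is present, so DovV is inactive.
With no repressor bound, *dulE* is transcribed.
So DulE is produced and active.
With repressor DovQ bound, *torR* is not transcribed.
So TorR is not produced.
Itaconate is absent, so ElnS is inactive.
Cellobiose is absent, so OrvH is inactive.
Required activator OrvH is absent, so *pexX* is not transcribed.
So PexX is not produced.
With no repressor bound, *quvV* is transcribed.
So QuvV is produced and active.
No repressor is bound and QuvV is active, so *jovD* is transcribed.
→ *jovD* is ON in B.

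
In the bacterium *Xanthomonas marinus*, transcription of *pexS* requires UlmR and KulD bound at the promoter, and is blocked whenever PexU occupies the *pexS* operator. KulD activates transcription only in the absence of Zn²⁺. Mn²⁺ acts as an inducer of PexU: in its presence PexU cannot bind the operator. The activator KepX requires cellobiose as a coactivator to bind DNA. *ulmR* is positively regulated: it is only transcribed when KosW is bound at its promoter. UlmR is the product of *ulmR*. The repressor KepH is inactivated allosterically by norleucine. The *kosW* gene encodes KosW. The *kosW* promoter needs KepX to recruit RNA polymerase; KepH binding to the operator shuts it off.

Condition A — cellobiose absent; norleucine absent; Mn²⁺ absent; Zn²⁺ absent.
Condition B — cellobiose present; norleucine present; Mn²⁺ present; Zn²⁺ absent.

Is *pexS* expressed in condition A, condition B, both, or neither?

Condition A:
Cellobiose is absent, so KepX is inactive.
Norleucine is absent, so KepH is active.
With repressor KepH bound, *kosW* is not transcribed.
So KosW is not produced.
Required activator KosW is absent, so *ulmR* is not transcribed.
So UlmR is not produced.
Mn²⁺ is absent, so PexU is active.
Zn²⁺ is absent, so KulD is active.
With repressor PexU bound, *pexS* is not transcribed.
→ *pexS* is OFF in A.
Condition B:
Cellobiose is present, so KepX is active.
Norleucine is present, so KepH is inactive.
No repressor is bound and KepX is active, so *kosW* is transcribed.
So KosW is produced and active.
No repressor is bound and KosW is active, so *ulmR* is transcribed.
So UlmR is produced and active.
Mn²⁺ is present, so PexU is inactive.
Zn²⁺ is absent, so KulD is active.
No repressor is bound and UlmR and KulD are active, so *pexS* is transcribed.
→ *pexS* is ON in B.

B only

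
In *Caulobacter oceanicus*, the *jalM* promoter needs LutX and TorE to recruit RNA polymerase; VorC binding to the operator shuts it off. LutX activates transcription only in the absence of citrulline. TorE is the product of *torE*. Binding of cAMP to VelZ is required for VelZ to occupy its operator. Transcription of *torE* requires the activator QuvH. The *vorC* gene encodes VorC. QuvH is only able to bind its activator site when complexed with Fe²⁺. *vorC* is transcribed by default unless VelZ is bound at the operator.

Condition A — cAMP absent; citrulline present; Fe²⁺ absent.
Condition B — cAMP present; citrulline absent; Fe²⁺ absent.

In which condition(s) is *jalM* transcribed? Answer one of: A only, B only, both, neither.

Condition A:
cAMP is absent, so VelZ is inactive.
With no repressor bound, *vorC* is transcribed.
So VorC is produced and active.
Citrulline is present, so LutX is inactive.
Fe²⁺ is absent, so QuvH is inactive.
Required activator QuvH is absent, so *torE* is not transcribed.
So TorE is not produced.
With repressor VorC bound, *jalM* is not transcribed.
→ *jalM* is OFF in A.
Condition B:
cAMP is present, so VelZ is active.
With repressor VelZ bound, *vorC* is not transcribed.
So VorC is not produced.
Citrulline is absent, so LutX is active.
Fe²⁺ is absent, so QuvH is inactive.
Required activator QuvH is absent, so *torE* is not transcribed.
So TorE is not produced.
Required activator TorE is absent, so *jalM* is not transcribed.
→ *jalM* is OFF in B.

neither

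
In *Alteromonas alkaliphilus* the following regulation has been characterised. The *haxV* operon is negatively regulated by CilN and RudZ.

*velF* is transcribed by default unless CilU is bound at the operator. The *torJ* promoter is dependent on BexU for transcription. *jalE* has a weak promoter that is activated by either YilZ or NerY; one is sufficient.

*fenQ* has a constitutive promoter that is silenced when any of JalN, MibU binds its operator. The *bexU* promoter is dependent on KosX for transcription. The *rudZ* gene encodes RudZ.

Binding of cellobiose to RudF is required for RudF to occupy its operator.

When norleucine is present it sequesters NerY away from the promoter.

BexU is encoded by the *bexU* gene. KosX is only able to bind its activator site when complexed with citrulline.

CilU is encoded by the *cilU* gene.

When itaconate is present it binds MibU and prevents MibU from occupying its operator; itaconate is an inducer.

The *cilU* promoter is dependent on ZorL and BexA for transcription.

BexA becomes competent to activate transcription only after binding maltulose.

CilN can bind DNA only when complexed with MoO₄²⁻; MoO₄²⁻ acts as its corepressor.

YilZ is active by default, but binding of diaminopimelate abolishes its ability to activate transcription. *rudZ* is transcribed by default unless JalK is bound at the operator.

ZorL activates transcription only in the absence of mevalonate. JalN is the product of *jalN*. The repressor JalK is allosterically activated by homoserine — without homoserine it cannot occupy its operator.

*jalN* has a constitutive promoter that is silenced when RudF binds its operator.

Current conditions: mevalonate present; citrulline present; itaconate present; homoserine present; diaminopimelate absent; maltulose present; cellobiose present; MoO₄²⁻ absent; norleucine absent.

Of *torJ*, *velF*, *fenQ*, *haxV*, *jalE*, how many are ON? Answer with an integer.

Citrulline is present, so KosX is active.
No repressor is bound and KosX is active, so *bexU* is transcribed.
So BexU is produced and active.
No repressor is bound and BexU is active, so *torJ* is transcribed.
→ *torJ* is ON.
Mevalonate is present, so ZorL is inactive.
Maltulose is present, so BexA is active.
Required activator ZorL is absent, so *cilU* is not transcribed.
So CilU is not produced.
With no repressor bound, *velF* is transcribed.
→ *velF* is ON.
Cellobiose is present, so RudF is active.
With repressor RudF bound, *jalN* is not transcribed.
So JalN is not produced.
Itaconate is present, so MibU is inactive.
With no repressor bound, *fenQ* is transcribed.
→ *fenQ* is ON.
MoO₄²⁻ is absent, so CilN is inactive.
Homoserine is present, so JalK is active.
With repressor JalK bound, *rudZ* is not transcribed.
So RudZ is not produced.
With no repressor bound, *haxV* is transcribed.
→ *haxV* is ON.
Diaminopimelate is absent, so YilZ is active.
Norleucine is absent, so NerY is active.
Activator YilZ is present, so *jalE* is transcribed.
→ *jalE* is ON.
5 of the 5 genes are transcribed.

5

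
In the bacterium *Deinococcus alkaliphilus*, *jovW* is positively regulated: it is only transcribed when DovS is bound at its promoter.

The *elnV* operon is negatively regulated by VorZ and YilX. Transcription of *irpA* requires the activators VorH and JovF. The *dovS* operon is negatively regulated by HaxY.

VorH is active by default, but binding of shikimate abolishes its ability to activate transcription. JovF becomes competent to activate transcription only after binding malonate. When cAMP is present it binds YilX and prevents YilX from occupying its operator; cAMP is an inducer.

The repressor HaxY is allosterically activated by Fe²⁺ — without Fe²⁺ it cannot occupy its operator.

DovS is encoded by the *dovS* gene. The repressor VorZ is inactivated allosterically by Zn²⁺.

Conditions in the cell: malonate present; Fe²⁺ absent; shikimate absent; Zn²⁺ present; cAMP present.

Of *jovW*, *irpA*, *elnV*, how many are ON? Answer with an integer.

3

Fe²⁺ is absent, so HaxY is inactive.
With no repressor bound, *dovS* is transcribed.
So DovS is produced and active.
No repressor is bound and DovS is active, so *jovW* is transcribed.
→ *jovW* is ON.
Shikimate is absent, so VorH is active.
Malonate is present, so JovF is active.
No repressor is bound and VorH and JovF are active, so *irpA* is transcribed.
→ *irpA* is ON.
Zn²⁺ is present, so VorZ is inactive.
cAMP is present, so YilX is inactive.
With no repressor bound, *elnV* is transcribed.
→ *elnV* is ON.
3 of the 3 genes are transcribed.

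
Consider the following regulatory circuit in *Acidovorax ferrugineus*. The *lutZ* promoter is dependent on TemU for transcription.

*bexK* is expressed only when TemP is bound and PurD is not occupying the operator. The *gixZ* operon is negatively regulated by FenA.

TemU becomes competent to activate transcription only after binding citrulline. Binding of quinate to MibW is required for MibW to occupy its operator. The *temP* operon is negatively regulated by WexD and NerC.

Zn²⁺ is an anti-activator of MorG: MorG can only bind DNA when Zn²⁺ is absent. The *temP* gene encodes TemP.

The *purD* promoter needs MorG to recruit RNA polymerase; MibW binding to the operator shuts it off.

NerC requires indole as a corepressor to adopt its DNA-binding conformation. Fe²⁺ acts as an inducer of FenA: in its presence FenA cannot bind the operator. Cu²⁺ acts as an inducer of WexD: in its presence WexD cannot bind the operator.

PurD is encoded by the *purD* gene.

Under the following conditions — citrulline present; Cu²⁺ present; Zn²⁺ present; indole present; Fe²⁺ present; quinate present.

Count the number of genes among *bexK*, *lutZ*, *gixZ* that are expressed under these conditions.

2

Cu²⁺ is present, so WexD is inactive.
Indole is present, so NerC is active.
With repressor NerC bound, *temP* is not transcribed.
So TemP is not produced.
Quinate is present, so MibW is active.
Zn²⁺ is present, so MorG is inactive.
With repressor MibW bound, *purD* is not transcribed.
So PurD is not produced.
Required activator TemP is absent, so *bexK* is not transcribed.
→ *bexK* is OFF.
Citrulline is present, so TemU is active.
No repressor is bound and TemU is active, so *lutZ* is transcribed.
→ *lutZ* is ON.
Fe²⁺ is present, so FenA is inactive.
With no repressor bound, *gixZ* is transcribed.
→ *gixZ* is ON.
2 of the 3 genes are transcribed.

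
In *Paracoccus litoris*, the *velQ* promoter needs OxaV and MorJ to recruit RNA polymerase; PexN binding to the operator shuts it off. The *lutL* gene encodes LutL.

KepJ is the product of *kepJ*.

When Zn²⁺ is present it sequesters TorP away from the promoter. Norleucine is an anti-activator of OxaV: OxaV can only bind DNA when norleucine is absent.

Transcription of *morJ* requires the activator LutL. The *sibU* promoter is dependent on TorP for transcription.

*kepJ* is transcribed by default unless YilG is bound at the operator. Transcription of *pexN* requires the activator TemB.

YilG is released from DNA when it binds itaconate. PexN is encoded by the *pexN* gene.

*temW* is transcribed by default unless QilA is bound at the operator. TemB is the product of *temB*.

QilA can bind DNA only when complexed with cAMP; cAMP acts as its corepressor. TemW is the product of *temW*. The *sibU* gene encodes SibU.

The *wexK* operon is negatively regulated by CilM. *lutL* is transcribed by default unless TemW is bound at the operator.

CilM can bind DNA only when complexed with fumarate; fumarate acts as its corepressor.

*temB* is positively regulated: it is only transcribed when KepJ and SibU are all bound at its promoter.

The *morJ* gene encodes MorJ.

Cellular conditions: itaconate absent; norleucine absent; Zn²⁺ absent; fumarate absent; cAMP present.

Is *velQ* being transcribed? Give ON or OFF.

ON

Norleucine is absent, so OxaV is active.
Itaconate is absent, so YilG is active.
With repressor YilG bound, *kepJ* is not transcribed.
So KepJ is not produced.
Zn²⁺ is absent, so TorP is active.
No repressor is bound and TorP is active, so *sibU* is transcribed.
So SibU is produced and active.
Required activator KepJ is absent, so *temB* is not transcribed.
So TemB is not produced.
Required activator TemB is absent, so *pexN* is not transcribed.
So PexN is not produced.
cAMP is present, so QilA is active.
With repressor QilA bound, *temW* is not transcribed.
So TemW is not produced.
With no repressor bound, *lutL* is transcribed.
So LutL is produced and active.
No repressor is bound and LutL is active, so *morJ* is transcribed.
So MorJ is produced and active.
No repressor is bound and OxaV and MorJ are active, so *velQ* is transcribed.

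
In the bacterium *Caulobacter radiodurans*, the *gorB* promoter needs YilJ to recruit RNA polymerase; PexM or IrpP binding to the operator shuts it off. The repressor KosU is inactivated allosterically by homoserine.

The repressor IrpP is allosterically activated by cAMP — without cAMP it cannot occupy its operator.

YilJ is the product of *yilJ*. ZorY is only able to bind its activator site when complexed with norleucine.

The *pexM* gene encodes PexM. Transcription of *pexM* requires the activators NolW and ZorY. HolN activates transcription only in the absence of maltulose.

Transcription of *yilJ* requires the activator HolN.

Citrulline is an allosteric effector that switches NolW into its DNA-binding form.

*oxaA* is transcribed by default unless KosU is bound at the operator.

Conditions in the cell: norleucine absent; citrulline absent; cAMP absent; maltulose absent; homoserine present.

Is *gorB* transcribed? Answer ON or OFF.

ON

Citrulline is absent, so NolW is inactive.
Norleucine is absent, so ZorY is inactive.
Required activator NolW is absent, so *pexM* is not transcribed.
So PexM is not produced.
cAMP is absent, so IrpP is inactive.
Maltulose is absent, so HolN is active.
No repressor is bound and HolN is active, so *yilJ* is transcribed.
So YilJ is produced and active.
No repressor is bound and YilJ is active, so *gorB* is transcribed.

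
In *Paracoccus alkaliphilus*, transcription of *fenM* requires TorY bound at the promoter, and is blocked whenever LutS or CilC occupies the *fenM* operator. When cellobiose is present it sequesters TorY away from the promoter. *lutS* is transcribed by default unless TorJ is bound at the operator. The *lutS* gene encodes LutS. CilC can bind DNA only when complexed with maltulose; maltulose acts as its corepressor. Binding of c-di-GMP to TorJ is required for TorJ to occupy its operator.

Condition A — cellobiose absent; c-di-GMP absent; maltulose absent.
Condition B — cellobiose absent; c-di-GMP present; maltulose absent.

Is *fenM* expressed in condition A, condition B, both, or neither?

Condition A:
Cellobiose is absent, so TorY is active.
c-di-GMP is absent, so TorJ is inactive.
With no repressor bound, *lutS* is transcribed.
So LutS is produced and active.
Maltulose is absent, so CilC is inactive.
With repressor LutS bound, *fenM* is not transcribed.
→ *fenM* is OFF in A.
Condition B:
Cellobiose is absent, so TorY is active.
c-di-GMP is present, so TorJ is active.
With repressor TorJ bound, *lutS* is not transcribed.
So LutS is not produced.
Maltulose is absent, so CilC is inactive.
No repressor is bound and TorY is active, so *fenM* is transcribed.
→ *fenM* is ON in B.

B only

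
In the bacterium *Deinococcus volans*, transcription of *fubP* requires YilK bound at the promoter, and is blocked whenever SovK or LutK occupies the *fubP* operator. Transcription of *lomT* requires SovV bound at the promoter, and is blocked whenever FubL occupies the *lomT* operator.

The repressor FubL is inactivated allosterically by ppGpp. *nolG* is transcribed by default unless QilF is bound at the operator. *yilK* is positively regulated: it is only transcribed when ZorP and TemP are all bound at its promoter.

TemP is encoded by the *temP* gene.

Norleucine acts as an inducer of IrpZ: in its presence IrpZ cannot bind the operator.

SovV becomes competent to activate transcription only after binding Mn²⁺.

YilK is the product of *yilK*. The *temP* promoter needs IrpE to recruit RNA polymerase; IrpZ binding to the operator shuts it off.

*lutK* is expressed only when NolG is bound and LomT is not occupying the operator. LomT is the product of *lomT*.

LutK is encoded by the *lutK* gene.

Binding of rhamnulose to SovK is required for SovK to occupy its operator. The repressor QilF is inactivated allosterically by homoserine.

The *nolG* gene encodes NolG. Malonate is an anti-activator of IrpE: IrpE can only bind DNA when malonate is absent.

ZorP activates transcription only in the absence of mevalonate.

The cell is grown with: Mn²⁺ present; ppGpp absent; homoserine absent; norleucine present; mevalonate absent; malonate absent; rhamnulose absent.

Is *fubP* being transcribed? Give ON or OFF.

Rhamnulose is absent, so SovK is inactive.
Mevalonate is absent, so ZorP is active.
Norleucine is present, so IrpZ is inactive.
Malonate is absent, so IrpE is active.
No repressor is bound and IrpE is active, so *temP* is transcribed.
So TemP is produced and active.
No repressor is bound and ZorP and TemP are active, so *yilK* is transcribed.
So YilK is produced and active.
Homoserine is absent, so QilF is active.
With repressor QilF bound, *nolG* is not transcribed.
So NolG is not produced.
Mn²⁺ is present, so SovV is active.
ppGpp is absent, so FubL is active.
With repressor FubL bound, *lomT* is not transcribed.
So LomT is not produced.
Required activator NolG is absent, so *lutK* is not transcribed.
So LutK is not produced.
No repressor is bound and YilK is active, so *fubP* is transcribed.

ON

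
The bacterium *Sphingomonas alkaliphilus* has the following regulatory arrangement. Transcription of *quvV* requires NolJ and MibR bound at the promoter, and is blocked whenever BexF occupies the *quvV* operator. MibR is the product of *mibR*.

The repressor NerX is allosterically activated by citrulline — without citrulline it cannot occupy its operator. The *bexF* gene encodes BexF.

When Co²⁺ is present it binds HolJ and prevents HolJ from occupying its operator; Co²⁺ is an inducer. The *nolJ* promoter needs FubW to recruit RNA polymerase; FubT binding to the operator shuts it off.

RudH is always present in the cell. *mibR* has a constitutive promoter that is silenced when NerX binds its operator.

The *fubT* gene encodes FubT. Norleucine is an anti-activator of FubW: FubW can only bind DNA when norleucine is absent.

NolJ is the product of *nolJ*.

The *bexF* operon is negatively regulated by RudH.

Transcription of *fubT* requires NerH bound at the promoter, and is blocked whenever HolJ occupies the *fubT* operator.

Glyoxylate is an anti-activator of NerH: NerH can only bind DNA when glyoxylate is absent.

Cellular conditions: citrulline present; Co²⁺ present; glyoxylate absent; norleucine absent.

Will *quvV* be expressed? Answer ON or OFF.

RudH is produced constitutively and is active.
With repressor RudH bound, *bexF* is not transcribed.
So BexF is not produced.
Co²⁺ is present, so HolJ is inactive.
Glyoxylate is absent, so NerH is active.
No repressor is bound and NerH is active, so *fubT* is transcribed.
So FubT is produced and active.
Norleucine is absent, so FubW is active.
With repressor FubT bound, *nolJ* is not transcribed.
So NolJ is not produced.
Citrulline is present, so NerX is active.
With repressor NerX bound, *mibR* is not transcribed.
So MibR is not produced.
Required activator NolJ is absent, so *quvV* is not transcribed.

OFF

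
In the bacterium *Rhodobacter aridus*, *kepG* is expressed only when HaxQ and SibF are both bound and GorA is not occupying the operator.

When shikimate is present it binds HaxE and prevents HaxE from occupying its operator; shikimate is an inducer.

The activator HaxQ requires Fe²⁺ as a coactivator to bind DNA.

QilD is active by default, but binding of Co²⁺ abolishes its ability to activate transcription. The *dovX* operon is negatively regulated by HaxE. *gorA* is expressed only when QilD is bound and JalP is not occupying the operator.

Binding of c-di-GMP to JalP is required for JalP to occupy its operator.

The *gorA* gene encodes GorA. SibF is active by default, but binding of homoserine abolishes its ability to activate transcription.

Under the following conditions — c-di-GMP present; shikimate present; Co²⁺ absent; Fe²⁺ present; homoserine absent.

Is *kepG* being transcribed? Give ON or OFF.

ON

Fe²⁺ is present, so HaxQ is active.
Homoserine is absent, so SibF is active.
Co²⁺ is absent, so QilD is active.
c-di-GMP is present, so JalP is active.
With repressor JalP bound, *gorA* is not transcribed.
So GorA is not produced.
No repressor is bound and HaxQ and SibF are active, so *kepG* is transcribed.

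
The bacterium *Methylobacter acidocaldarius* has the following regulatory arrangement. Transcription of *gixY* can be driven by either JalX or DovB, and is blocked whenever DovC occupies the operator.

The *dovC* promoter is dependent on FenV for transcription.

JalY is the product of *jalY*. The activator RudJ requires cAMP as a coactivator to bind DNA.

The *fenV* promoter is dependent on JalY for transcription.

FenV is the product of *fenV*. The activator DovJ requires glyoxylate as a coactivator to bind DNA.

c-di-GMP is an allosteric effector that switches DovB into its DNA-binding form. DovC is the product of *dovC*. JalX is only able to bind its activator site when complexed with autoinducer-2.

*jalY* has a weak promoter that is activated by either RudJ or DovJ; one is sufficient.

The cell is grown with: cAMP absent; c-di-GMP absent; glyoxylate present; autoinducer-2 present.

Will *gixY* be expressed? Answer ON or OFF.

OFF

Autoinducer-2 is present, so JalX is active.
cAMP is absent, so RudJ is inactive.
Glyoxylate is present, so DovJ is active.
Activator DovJ is present, so *jalY* is transcribed.
So JalY is produced and active.
No repressor is bound and JalY is active, so *fenV* is transcribed.
So FenV is produced and active.
No repressor is bound and FenV is active, so *dovC* is transcribed.
So DovC is produced and active.
c-di-GMP is absent, so DovB is inactive.
With repressor DovC bound, *gixY* is not transcribed.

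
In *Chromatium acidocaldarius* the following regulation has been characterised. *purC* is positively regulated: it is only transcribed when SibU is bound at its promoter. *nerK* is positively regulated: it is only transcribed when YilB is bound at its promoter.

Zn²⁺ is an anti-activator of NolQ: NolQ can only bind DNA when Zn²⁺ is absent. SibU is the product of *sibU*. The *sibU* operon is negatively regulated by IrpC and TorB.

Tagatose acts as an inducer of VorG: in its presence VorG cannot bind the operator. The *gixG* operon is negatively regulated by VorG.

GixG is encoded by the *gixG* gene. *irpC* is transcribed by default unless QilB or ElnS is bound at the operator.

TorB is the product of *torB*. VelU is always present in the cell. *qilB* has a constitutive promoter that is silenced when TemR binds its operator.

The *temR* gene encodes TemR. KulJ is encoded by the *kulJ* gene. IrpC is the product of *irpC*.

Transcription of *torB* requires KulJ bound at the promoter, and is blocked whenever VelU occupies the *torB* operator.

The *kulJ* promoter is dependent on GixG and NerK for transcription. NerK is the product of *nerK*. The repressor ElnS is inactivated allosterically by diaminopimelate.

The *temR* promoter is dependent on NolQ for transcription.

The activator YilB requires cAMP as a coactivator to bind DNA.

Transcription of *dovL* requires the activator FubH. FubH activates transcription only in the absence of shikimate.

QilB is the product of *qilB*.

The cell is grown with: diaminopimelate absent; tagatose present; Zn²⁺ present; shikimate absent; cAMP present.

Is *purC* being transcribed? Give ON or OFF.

ON

Zn²⁺ is present, so NolQ is inactive.
Required activator NolQ is absent, so *temR* is not transcribed.
So TemR is not produced.
With no repressor bound, *qilB* is transcribed.
So QilB is produced and active.
Diaminopimelate is absent, so ElnS is active.
With repressor QilB bound, *irpC* is not transcribed.
So IrpC is not produced.
VelU is produced constitutively and is active.
Tagatose is present, so VorG is inactive.
With no repressor bound, *gixG* is transcribed.
So GixG is produced and active.
cAMP is present, so YilB is active.
No repressor is bound and YilB is active, so *nerK* is transcribed.
So NerK is produced and active.
No repressor is bound and GixG and NerK are active, so *kulJ* is transcribed.
So KulJ is produced and active.
With repressor VelU bound, *torB* is not transcribed.
So TorB is not produced.
With no repressor bound, *sibU* is transcribed.
So SibU is produced and active.
No repressor is bound and SibU is active, so *purC* is transcribed.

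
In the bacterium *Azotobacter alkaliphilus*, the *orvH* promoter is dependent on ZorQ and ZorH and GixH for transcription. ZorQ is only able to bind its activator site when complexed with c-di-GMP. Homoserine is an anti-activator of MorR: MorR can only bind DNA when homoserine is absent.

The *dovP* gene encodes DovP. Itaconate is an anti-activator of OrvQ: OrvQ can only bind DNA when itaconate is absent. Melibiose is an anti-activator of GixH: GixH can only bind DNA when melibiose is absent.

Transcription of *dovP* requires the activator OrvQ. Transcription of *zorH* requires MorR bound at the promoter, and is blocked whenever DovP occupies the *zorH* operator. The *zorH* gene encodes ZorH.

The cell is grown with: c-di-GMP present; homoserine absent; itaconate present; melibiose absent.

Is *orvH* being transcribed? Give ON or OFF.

ON

c-di-GMP is present, so ZorQ is active.
Homoserine is absent, so MorR is active.
Itaconate is present, so OrvQ is inactive.
Required activator OrvQ is absent, so *dovP* is not transcribed.
So DovP is not produced.
No repressor is bound and MorR is active, so *zorH* is transcribed.
So ZorH is produced and active.
Melibiose is absent, so GixH is active.
No repressor is bound and ZorQ and ZorH and GixH are active, so *orvH* is transcribed.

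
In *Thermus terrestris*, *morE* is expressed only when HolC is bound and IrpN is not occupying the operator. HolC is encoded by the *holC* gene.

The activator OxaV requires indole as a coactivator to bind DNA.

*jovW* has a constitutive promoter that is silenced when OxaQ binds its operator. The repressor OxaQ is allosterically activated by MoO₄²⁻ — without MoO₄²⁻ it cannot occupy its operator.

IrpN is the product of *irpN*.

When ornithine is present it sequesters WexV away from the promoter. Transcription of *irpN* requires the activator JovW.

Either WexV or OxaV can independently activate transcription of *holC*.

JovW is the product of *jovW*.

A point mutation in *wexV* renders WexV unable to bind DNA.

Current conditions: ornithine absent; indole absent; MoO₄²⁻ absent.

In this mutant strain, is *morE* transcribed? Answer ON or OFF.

MoO₄²⁻ is absent, so OxaQ is inactive.
With no repressor bound, *jovW* is transcribed.
So JovW is produced and active.
No repressor is bound and JovW is active, so *irpN* is transcribed.
So IrpN is produced and active.
WexV is non-functional in this strain, so it has no effect.
Indole is absent, so OxaV is inactive.
No activator is available at the *holC* promoter, so *holC* is not transcribed.
So HolC is not produced.
With repressor IrpN bound, *morE* is not transcribed.

OFF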